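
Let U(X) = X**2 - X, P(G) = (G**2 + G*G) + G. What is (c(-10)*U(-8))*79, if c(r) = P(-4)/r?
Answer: -79632/5 ≈ -15926.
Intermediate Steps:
P(G) = G + 2*G**2 (P(G) = (G**2 + G**2) + G = 2*G**2 + G = G + 2*G**2)
c(r) = 28/r (c(r) = (-4*(1 + 2*(-4)))/r = (-4*(1 - 8))/r = (-4*(-7))/r = 28/r)
(c(-10)*U(-8))*79 = ((28/(-10))*(-8*(-1 - 8)))*79 = ((28*(-1/10))*(-8*(-9)))*79 = -14/5*72*79 = -1008/5*79 = -79632/5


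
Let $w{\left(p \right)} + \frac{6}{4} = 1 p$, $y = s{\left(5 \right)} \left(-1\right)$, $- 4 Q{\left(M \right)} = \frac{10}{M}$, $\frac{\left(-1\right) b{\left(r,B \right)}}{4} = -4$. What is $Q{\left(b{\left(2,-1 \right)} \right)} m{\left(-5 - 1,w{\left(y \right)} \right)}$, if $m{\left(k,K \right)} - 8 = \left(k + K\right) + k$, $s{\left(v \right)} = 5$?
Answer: $\frac{105}{64} \approx 1.6406$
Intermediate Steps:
$b{\left(r,B \right)} = 16$ ($b{\left(r,B \right)} = \left(-4\right) \left(-4\right) = 16$)
$Q{\left(M \right)} = - \frac{5}{2 M}$ ($Q{\left(M \right)} = - \frac{10 \frac{1}{M}}{4} = - \frac{5}{2 M}$)
$y = -5$ ($y = 5 \left(-1\right) = -5$)
$w{\left(p \right)} = - \frac{3}{2} + p$ ($w{\left(p \right)} = - \frac{3}{2} + 1 p = - \frac{3}{2} + p$)
$m{\left(k,K \right)} = 8 + K + 2 k$ ($m{\left(k,K \right)} = 8 + \left(\left(k + K\right) + k\right) = 8 + \left(\left(K + k\right) + k\right) = 8 + \left(K + 2 k\right) = 8 + K + 2 k$)
$Q{\left(b{\left(2,-1 \right)} \right)} m{\left(-5 - 1,w{\left(y \right)} \right)} = - \frac{5}{2 \cdot 16} \left(8 - \frac{13}{2} + 2 \left(-5 - 1\right)\right) = \left(- \frac{5}{2}\right) \frac{1}{16} \left(8 - \frac{13}{2} + 2 \left(-5 - 1\right)\right) = - \frac{5 \left(8 - \frac{13}{2} + 2 \left(-6\right)\right)}{32} = - \frac{5 \left(8 - \frac{13}{2} - 12\right)}{32} = \left(- \frac{5}{32}\right) \left(- \frac{21}{2}\right) = \frac{105}{64}$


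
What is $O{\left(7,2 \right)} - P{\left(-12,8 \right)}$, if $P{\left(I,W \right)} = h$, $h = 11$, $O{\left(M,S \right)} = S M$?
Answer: $3$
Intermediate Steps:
$O{\left(M,S \right)} = M S$
$P{\left(I,W \right)} = 11$
$O{\left(7,2 \right)} - P{\left(-12,8 \right)} = 7 \cdot 2 - 11 = 14 - 11 = 3$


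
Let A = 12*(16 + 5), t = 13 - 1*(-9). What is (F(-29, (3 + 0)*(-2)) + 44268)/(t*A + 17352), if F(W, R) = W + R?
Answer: 44233/22896 ≈ 1.9319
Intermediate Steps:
t = 22 (t = 13 + 9 = 22)
A = 252 (A = 12*21 = 252)
F(W, R) = R + W
(F(-29, (3 + 0)*(-2)) + 44268)/(t*A + 17352) = (((3 + 0)*(-2) - 29) + 44268)/(22*252 + 17352) = ((3*(-2) - 29) + 44268)/(5544 + 17352) = ((-6 - 29) + 44268)/22896 = (-35 + 44268)*(1/22896) = 44233*(1/22896) = 44233/22896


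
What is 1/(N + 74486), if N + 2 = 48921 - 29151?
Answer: 1/94254 ≈ 1.0610e-5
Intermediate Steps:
N = 19768 (N = -2 + (48921 - 29151) = -2 + 19770 = 19768)
1/(N + 74486) = 1/(19768 + 74486) = 1/94254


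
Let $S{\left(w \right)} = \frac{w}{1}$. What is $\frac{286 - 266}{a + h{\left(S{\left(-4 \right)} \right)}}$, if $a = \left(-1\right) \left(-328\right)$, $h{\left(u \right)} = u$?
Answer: $\frac{5}{81} \approx 0.061728$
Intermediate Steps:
$S{\left(w \right)} = w$ ($S{\left(w \right)} = w 1 = w$)
$a = 328$
$\frac{286 - 266}{a + h{\left(S{\left(-4 \right)} \right)}} = \frac{286 - 266}{328 - 4} = \frac{20}{324} = 20 \cdot \frac{1}{324} = \frac{5}{81}$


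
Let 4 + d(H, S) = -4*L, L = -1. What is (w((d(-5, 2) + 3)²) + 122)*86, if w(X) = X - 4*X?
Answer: 8170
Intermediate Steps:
d(H, S) = 0 (d(H, S) = -4 - 4*(-1) = -4 + 4 = 0)
w(X) = -3*X
(w((d(-5, 2) + 3)²) + 122)*86 = (-3*(0 + 3)² + 122)*86 = (-3*3² + 122)*86 = (-3*9 + 122)*86 = (-27 + 122)*86 = 95*86 = 8170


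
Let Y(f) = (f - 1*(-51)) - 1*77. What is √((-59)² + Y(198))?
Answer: √3653 ≈ 60.440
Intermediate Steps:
Y(f) = -26 + f (Y(f) = (f + 51) - 77 = (51 + f) - 77 = -26 + f)
√((-59)² + Y(198)) = √((-59)² + (-26 + 198)) = √(3481 + 172) = √3653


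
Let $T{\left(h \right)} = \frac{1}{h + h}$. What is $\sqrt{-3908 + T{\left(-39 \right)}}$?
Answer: $\frac{5 i \sqrt{951054}}{78} \approx 62.514 i$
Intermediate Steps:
$T{\left(h \right)} = \frac{1}{2 h}$
$\sqrt{-3908 + T{\left(-39 \right)}} = \sqrt{-3908 + \frac{1}{2 \left(-39\right)}} = \sqrt{-3908 + \frac{1}{2} \left(- \frac{1}{39}\right)} = \sqrt{-3908 - \frac{1}{78}} = \sqrt{- \frac{304825}{78}} = \frac{5 i \sqrt{951054}}{78}$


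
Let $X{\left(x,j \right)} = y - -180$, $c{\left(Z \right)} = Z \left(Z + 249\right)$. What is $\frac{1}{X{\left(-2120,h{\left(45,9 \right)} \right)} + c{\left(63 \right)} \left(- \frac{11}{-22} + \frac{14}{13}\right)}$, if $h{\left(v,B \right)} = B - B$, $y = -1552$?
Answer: $\frac{1}{29624} \approx 3.3756 \cdot 10^{-5}$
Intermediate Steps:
$c{\left(Z \right)} = Z \left(249 + Z\right)$
$h{\left(v,B \right)} = 0$
$X{\left(x,j \right)} = -1372$ ($X{\left(x,j \right)} = -1552 - -180 = -1552 + 180 = -1372$)
$\frac{1}{X{\left(-2120,h{\left(45,9 \right)} \right)} + c{\left(63 \right)} \left(- \frac{11}{-22} + \frac{14}{13}\right)} = \frac{1}{-1372 + 63 \left(249 + 63\right) \left(- \frac{11}{-22} + \frac{14}{13}\right)} = \frac{1}{-1372 + 63 \cdot 312 \left(\left(-11\right) \left(- \frac{1}{22}\right) + 14 \cdot \frac{1}{13}\right)} = \frac{1}{-1372 + 19656 \left(\frac{1}{2} + \frac{14}{13}\right)} = \frac{1}{-1372 + 19656 \cdot \frac{41}{26}} = \frac{1}{-1372 + 30996} = \frac{1}{29624}$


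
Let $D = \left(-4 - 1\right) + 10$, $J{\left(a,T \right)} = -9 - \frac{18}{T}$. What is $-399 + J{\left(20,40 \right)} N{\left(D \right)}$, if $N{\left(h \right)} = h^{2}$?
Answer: $- \frac{2541}{4} \approx -635.25$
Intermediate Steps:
$J{\left(a,T \right)} = -9 - \frac{18}{T}$
$D = 5$ ($D = -5 + 10 = 5$)
$-399 + J{\left(20,40 \right)} N{\left(D \right)} = -399 + \left(-9 - \frac{18}{40}\right) 5^{2} = -399 + \left(-9 - \frac{9}{20}\right) 25 = -399 - \frac{945}{4} = - \frac{2541}{4}$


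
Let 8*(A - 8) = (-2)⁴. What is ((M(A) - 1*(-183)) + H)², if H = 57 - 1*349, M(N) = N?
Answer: 9801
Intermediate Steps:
A = 10 (A = 8 + (⅛)*(-2)⁴ = 8 + (⅛)*16 = 8 + 2 = 10)
H = -292 (H = 57 - 349 = -292)
((M(A) - 1*(-183)) + H)² = ((10 - 1*(-183)) - 292)² = ((10 + 183) - 292)² = (193 - 292)² = (-99)² = 9801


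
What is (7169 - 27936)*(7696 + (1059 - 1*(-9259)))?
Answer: -374096738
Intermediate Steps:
(7169 - 27936)*(7696 + (1059 - 1*(-9259))) = -20767*(7696 + (1059 + 9259)) = -20767*(7696 + 10318) = -20767*18014 = -374096738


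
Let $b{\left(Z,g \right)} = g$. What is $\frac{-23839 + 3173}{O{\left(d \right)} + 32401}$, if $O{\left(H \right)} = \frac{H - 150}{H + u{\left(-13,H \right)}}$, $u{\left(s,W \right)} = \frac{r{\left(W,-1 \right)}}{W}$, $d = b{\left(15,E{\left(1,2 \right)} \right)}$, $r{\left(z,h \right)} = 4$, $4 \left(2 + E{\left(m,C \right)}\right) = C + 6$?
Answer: $- \frac{20666}{32401} \approx -0.63782$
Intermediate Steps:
$E{\left(m,C \right)} = - \frac{1}{2} + \frac{C}{4}$ ($E{\left(m,C \right)} = -2 + \frac{C + 6}{4} = -2 + \frac{6 + C}{4} = -2 + \left(\frac{3}{2} + \frac{C}{4}\right) = - \frac{1}{2} + \frac{C}{4}$)
$d = 0$ ($d = - \frac{1}{2} + \frac{1}{4} \cdot 2 = - \frac{1}{2} + \frac{1}{2} = 0$)
$u{\left(s,W \right)} = \frac{4}{W}$
$O{\left(H \right)} = \frac{-150 + H}{H + \frac{4}{H}}$ ($O{\left(H \right)} = \frac{H - 150}{H + \frac{4}{H}} = \frac{-150 + H}{H + \frac{4}{H}}$)
$\frac{-23839 + 3173}{O{\left(d \right)} + 32401} = \frac{-23839 + 3173}{\frac{0 \left(-150 + 0\right)}{4 + 0^{2}} + 32401} = - \frac{20666}{0 \frac{1}{4 + 0} \left(-150\right) + 32401} = - \frac{20666}{0 \cdot \frac{1}{4} \left(-150\right) + 32401} = - \frac{20666}{0 + 32401} = - \frac{20666}{32401}$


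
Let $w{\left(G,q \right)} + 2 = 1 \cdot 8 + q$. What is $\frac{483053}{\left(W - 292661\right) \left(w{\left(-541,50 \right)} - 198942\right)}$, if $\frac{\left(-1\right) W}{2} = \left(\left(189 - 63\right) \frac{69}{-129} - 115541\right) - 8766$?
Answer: $\frac{20771279}{375541517350} \approx 5.531 \cdot 10^{-5}$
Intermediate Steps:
$w{\left(G,q \right)} = 6 + q$ ($w{\left(G,q \right)} = -2 + \left(1 \cdot 8 + q\right) = -2 + \left(8 + q\right) = 6 + q$)
$W = \frac{10696198}{43}$ ($W = - 2 \left(\left(\left(189 - 63\right) \frac{69}{-129} - 115541\right) - 8766\right) = - 2 \left(\left(126 \cdot 69 \left(- \frac{1}{129}\right) - 115541\right) - 8766\right) = - 2 \left(\left(126 \left(- \frac{23}{43}\right) - 115541\right) - 8766\right) = - 2 \left(\left(- \frac{2898}{43} - 115541\right) - 8766\right) = - 2 \left(- \frac{4971161}{43} - 8766\right) = \left(-2\right) \left(- \frac{5348099}{43}\right) = \frac{10696198}{43} \approx 2.4875 \cdot 10^{5}$)
$\frac{483053}{\left(W - 292661\right) \left(w{\left(-541,50 \right)} - 198942\right)} = \frac{483053}{\left(\frac{10696198}{43} - 292661\right) \left(\left(6 + 50\right) - 198942\right)} = \frac{483053}{\left(- \frac{1888225}{43}\right) \left(56 - 198942\right)} = \frac{483053}{\left(- \frac{1888225}{43}\right) \left(-198886\right)} = \frac{483053}{\frac{375541517350}{43}} = 483053 \cdot \frac{43}{375541517350} = \frac{20771279}{375541517350}$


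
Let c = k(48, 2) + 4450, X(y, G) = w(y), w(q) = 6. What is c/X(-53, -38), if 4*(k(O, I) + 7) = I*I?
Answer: 2222/3 ≈ 740.67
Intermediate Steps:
X(y, G) = 6
k(O, I) = -7 + I²/4 (k(O, I) = -7 + (I*I)/4 = -7 + I²/4)
c = 4444 (c = (-7 + (¼)*2²) + 4450 = (-7 + (¼)*4) + 4450 = (-7 + 1) + 4450 = -6 + 4450 = 4444)
c/X(-53, -38) = 4444/6 = 4444*(⅙) = 2222/3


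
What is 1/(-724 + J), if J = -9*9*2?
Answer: -1/886 ≈ -0.0011287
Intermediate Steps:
J = -162 (J = -81*2 = -162)
1/(-724 + J) = 1/(-724 - 162) = 1/(-886) = -1/886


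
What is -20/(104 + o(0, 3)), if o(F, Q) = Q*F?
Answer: -5/26 ≈ -0.19231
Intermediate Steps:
o(F, Q) = F*Q
-20/(104 + o(0, 3)) = -20/(104 + 0*3) = -20/(104 + 0) = -20/104 = (1/104)*(-20) = -5/26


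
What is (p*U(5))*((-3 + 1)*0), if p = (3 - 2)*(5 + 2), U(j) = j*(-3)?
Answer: 0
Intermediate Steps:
U(j) = -3*j
p = 7 (p = 1*7 = 7)
(p*U(5))*((-3 + 1)*0) = (7*(-3*5))*((-3 + 1)*0) = (7*(-15))*(-2*0) = -105*0 = 0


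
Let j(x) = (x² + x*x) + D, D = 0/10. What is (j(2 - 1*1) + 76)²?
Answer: 6084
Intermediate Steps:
D = 0 (D = 0*(⅒) = 0)
j(x) = 2*x² (j(x) = (x² + x*x) + 0 = (x² + x²) + 0 = 2*x² + 0 = 2*x²)
(j(2 - 1*1) + 76)² = (2*(2 - 1*1)² + 76)² = (2*(2 - 1)² + 76)² = (2*1² + 76)² = (2*1 + 76)² = (2 + 76)² = 78² = 6084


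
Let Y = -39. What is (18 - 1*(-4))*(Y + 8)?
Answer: -682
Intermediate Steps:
(18 - 1*(-4))*(Y + 8) = (18 - 1*(-4))*(-39 + 8) = (18 + 4)*(-31) = 22*(-31) = -682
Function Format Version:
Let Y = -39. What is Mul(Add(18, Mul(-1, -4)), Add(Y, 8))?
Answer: -682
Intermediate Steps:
Mul(Add(18, Mul(-1, -4)), Add(Y, 8)) = Mul(Add(18, Mul(-1, -4)), Add(-39, 8)) = Mul(Add(18, 4), -31) = Mul(22, -31) = -682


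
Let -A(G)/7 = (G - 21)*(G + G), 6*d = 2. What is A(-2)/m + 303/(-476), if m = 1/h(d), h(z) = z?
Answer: -307453/1428 ≈ -215.30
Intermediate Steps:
d = 1/3 (d = (1/6)*2 = 1/3 ≈ 0.33333)
A(G) = -14*G*(-21 + G) (A(G) = -7*(G - 21)*(G + G) = -7*(-21 + G)*2*G = -14*G*(-21 + G))
m = 3 (m = 1/(1/3) = 3)
A(-2)/m + 303/(-476) = (14*(-2)*(21 - 1*(-2)))/3 + 303/(-476) = (14*(-2)*(21 + 2))*(1/3) + 303*(-1/476) = (14*(-2)*23)*(1/3) - 303/476 = -644*1/3 - 303/476 = -644/3 - 303/476 = -307453/1428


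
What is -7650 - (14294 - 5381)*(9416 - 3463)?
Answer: -53066739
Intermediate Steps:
-7650 - (14294 - 5381)*(9416 - 3463) = -7650 - 8913*5953 = -7650 - 1*53059089 = -7650 - 53059089 = -53066739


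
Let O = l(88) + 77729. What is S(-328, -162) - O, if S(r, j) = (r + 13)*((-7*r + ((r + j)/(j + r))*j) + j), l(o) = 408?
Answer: -699317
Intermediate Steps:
S(r, j) = (13 + r)*(-7*r + 2*j) (S(r, j) = (13 + r)*((-7*r + ((j + r)/(j + r))*j) + j) = (13 + r)*((-7*r + 1*j) + j) = (13 + r)*((-7*r + j) + j) = (13 + r)*((j - 7*r) + j) = (13 + r)*(-7*r + 2*j))
O = 78137 (O = 408 + 77729 = 78137)
S(-328, -162) - O = (-91*(-328) - 7*(-328)² + 26*(-162) + 2*(-162)*(-328)) - 1*78137 = (29848 - 7*107584 - 4212 + 106272) - 78137 = (29848 - 753088 - 4212 + 106272) - 78137 = -621180 - 78137 = -699317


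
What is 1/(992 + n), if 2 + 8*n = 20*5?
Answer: 4/4017 ≈ 0.00099577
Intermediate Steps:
n = 49/4 (n = -¼ + (20*5)/8 = -¼ + (⅛)*100 = -¼ + 25/2 = 49/4 ≈ 12.250)
1/(992 + n) = 1/(992 + 49/4) = 1/(4017/4) = 4/4017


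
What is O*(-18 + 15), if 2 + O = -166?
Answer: 504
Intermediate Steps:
O = -168 (O = -2 - 166 = -168)
O*(-18 + 15) = -168*(-18 + 15) = -168*(-3) = 504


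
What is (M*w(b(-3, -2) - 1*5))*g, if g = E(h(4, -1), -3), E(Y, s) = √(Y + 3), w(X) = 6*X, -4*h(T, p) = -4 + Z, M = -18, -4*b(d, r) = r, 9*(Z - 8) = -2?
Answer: 81*√74 ≈ 696.79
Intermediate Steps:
Z = 70/9 (Z = 8 + (⅑)*(-2) = 8 - 2/9 = 70/9 ≈ 7.7778)
b(d, r) = -r/4
h(T, p) = -17/18 (h(T, p) = -(-4 + 70/9)/4 = -¼*34/9 = -17/18)
E(Y, s) = √(3 + Y)
g = √74/6 (g = √(3 - 17/18) = √(37/18) = √74/6 ≈ 1.4337)
(M*w(b(-3, -2) - 1*5))*g = (-108*(-¼*(-2) - 1*5))*(√74/6) = (-108*(½ - 5))*(√74/6) = (-108*(-9)/2)*(√74/6) = (-18*(-27))*(√74/6) = 486*(√74/6) = 81*√74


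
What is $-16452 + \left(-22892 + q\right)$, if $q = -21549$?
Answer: $-60893$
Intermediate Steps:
$-16452 + \left(-22892 + q\right) = -16452 - 44441 = -60893$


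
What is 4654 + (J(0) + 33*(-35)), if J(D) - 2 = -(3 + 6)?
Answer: 3492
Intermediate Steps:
J(D) = -7 (J(D) = 2 - (3 + 6) = 2 - 1*9 = 2 - 9 = -7)
4654 + (J(0) + 33*(-35)) = 4654 + (-7 + 33*(-35)) = 4654 + (-7 - 1155) = 4654 - 1162 = 3492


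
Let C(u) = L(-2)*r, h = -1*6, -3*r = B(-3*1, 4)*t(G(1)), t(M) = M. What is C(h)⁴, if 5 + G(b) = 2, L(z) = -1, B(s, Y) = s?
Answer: 81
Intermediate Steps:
G(b) = -3 (G(b) = -5 + 2 = -3)
r = -3 (r = -(-3*1)*(-3)/3 = -(-1)*(-3) = -⅓*9 = -3)
h = -6
C(u) = 3 (C(u) = -1*(-3) = 3)
C(h)⁴ = 3⁴ = 81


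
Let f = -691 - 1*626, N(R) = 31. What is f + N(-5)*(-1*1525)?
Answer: -48592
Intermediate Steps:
f = -1317 (f = -691 - 626 = -1317)
f + N(-5)*(-1*1525) = -1317 + 31*(-1*1525) = -1317 + 31*(-1525) = -1317 - 47275 = -48592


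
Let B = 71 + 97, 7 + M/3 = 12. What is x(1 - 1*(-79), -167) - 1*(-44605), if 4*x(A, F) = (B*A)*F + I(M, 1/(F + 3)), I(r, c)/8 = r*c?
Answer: -42354245/82 ≈ -5.1652e+5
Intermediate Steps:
M = 15 (M = -21 + 3*12 = -21 + 36 = 15)
I(r, c) = 8*c*r (I(r, c) = 8*(r*c) = 8*(c*r) = 8*c*r)
B = 168
x(A, F) = 30/(3 + F) + 42*A*F (x(A, F) = ((168*A)*F + 8*15/(F + 3))/4 = (168*A*F + 8*15/(3 + F))/4 = (168*A*F + 120/(3 + F))/4 = (120/(3 + F) + 168*A*F)/4 = 30/(3 + F) + 42*A*F)
x(1 - 1*(-79), -167) - 1*(-44605) = 6*(5 + 7*(1 - 1*(-79))*(-167)*(3 - 167))/(3 - 167) - 1*(-44605) = 6*(5 + 7*(1 + 79)*(-167)*(-164))/(-164) + 44605 = 6*(-1/164)*(5 + 7*80*(-167)*(-164)) + 44605 = 6*(-1/164)*(5 + 15337280) + 44605 = 6*(-1/164)*15337285 + 44605 = -46011855/82 + 44605 = -42354245/82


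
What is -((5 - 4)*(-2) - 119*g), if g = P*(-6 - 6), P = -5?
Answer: 7142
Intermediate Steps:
g = 60 (g = -5*(-6 - 6) = -5*(-12) = 60)
-((5 - 4)*(-2) - 119*g) = -((5 - 4)*(-2) - 119*60) = -(1*(-2) - 7140) = -(-2 - 7140) = -1*(-7142) = 7142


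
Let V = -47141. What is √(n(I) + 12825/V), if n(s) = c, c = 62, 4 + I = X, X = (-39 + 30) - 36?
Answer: √137176397297/47141 ≈ 7.8567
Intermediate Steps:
X = -45 (X = -9 - 36 = -45)
I = -49 (I = -4 - 45 = -49)
n(s) = 62
√(n(I) + 12825/V) = √(62 + 12825/(-47141)) = √(62 + 12825*(-1/47141)) = √(62 - 12825/47141) = √(2909917/47141) = √137176397297/47141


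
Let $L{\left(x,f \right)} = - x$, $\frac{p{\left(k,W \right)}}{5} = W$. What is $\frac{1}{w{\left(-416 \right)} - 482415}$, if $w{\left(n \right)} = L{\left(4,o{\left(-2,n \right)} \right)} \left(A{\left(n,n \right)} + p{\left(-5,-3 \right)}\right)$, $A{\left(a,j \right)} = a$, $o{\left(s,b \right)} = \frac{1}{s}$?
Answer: $- \frac{1}{480691} \approx -2.0803 \cdot 10^{-6}$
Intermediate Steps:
$p{\left(k,W \right)} = 5 W$
$w{\left(n \right)} = 60 - 4 n$ ($w{\left(n \right)} = \left(-1\right) 4 \left(n + 5 \left(-3\right)\right) = - 4 \left(n - 15\right) = - 4 \left(-15 + n\right) = 60 - 4 n$)
$\frac{1}{w{\left(-416 \right)} - 482415} = \frac{1}{\left(60 - -1664\right) - 482415} = \frac{1}{\left(60 + 1664\right) - 482415} = \frac{1}{1724 - 482415} = \frac{1}{-480691} = - \frac{1}{480691}$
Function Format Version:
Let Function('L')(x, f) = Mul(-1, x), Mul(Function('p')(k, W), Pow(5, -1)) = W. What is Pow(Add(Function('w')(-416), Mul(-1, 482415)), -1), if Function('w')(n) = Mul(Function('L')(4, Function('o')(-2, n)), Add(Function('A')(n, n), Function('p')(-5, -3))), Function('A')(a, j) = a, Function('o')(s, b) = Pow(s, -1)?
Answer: Rational(-1, 480691) ≈ -2.0803e-6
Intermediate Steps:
Function('p')(k, W) = Mul(5, W)
Function('w')(n) = Add(60, Mul(-4, n)) (Function('w')(n) = Mul(Mul(-1, 4), Add(n, Mul(5, -3))) = Mul(-4, Add(n, -15)) = Mul(-4, Add(-15, n)) = Add(60, Mul(-4, n)))
Pow(Add(Function('w')(-416), Mul(-1, 482415)), -1) = Pow(Add(Add(60, Mul(-4, -416)), Mul(-1, 482415)), -1) = Pow(Add(Add(60, 1664), -482415), -1) = Pow(Add(1724, -482415), -1) = Pow(-480691, -1) = Rational(-1, 480691)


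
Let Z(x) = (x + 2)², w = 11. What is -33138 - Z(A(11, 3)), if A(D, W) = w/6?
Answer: -1193497/36 ≈ -33153.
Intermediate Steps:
A(D, W) = 11/6
Z(x) = (2 + x)²
-33138 - Z(A(11, 3)) = -33138 - (2 + 11/6)² = -33138 - (23/6)² = -33138 - 1*529/36 = -33138 - 529/36 = -1193497/36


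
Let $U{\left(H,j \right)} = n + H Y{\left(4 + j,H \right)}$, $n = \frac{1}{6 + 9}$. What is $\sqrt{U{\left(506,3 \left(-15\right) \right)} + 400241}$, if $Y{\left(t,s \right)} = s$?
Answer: $\frac{2 \sqrt{36915585}}{15} \approx 810.11$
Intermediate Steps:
$n = \frac{1}{15} \approx 0.066667$
$U{\left(H,j \right)} = \frac{1}{15} + H^{2}$ ($U{\left(H,j \right)} = \frac{1}{15} + H H = \frac{1}{15} + H^{2}$)
$\sqrt{U{\left(506,3 \left(-15\right) \right)} + 400241} = \sqrt{\left(\frac{1}{15} + 506^{2}\right) + 400241} = \sqrt{\left(\frac{1}{15} + 256036\right) + 400241} = \sqrt{\frac{3840541}{15} + 400241} = \sqrt{\frac{9844156}{15}} = \frac{2 \sqrt{36915585}}{15}$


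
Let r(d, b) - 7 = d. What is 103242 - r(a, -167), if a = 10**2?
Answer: 103135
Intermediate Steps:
a = 100
r(d, b) = 7 + d
103242 - r(a, -167) = 103242 - (7 + 100) = 103242 - 1*107 = 103242 - 107 = 103135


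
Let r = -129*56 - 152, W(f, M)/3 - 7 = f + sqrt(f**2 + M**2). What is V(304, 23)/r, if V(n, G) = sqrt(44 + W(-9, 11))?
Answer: -sqrt(38 + 3*sqrt(202))/7376 ≈ -0.0012174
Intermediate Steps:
W(f, M) = 21 + 3*f + 3*sqrt(M**2 + f**2) (W(f, M) = 21 + 3*(f + sqrt(f**2 + M**2)) = 21 + 3*(f + sqrt(M**2 + f**2)) = 21 + (3*f + 3*sqrt(M**2 + f**2)) = 21 + 3*f + 3*sqrt(M**2 + f**2))
V(n, G) = sqrt(38 + 3*sqrt(202)) (V(n, G) = sqrt(44 + (21 + 3*(-9) + 3*sqrt(11**2 + (-9)**2))) = sqrt(44 + (21 - 27 + 3*sqrt(121 + 81))) = sqrt(44 + (21 - 27 + 3*sqrt(202))) = sqrt(44 + (-6 + 3*sqrt(202))) = sqrt(38 + 3*sqrt(202)))
r = -7376 (r = -7224 - 152 = -7376)
V(304, 23)/r = sqrt(38 + 3*sqrt(202))/(-7376) = sqrt(38 + 3*sqrt(202))*(-1/7376) = -sqrt(38 + 3*sqrt(202))/7376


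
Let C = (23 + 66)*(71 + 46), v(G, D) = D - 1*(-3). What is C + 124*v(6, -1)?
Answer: 10661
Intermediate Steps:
v(G, D) = 3 + D (v(G, D) = D + 3 = 3 + D)
C = 10413 (C = 89*117 = 10413)
C + 124*v(6, -1) = 10413 + 124*(3 - 1) = 10413 + 124*2 = 10413 + 248 = 10661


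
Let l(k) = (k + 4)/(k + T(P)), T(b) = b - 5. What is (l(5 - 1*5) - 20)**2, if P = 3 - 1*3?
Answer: 10816/25 ≈ 432.64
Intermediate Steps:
P = 0 (P = 3 - 3 = 0)
T(b) = -5 + b
l(k) = (4 + k)/(-5 + k) (l(k) = (k + 4)/(k + (-5 + 0)) = (4 + k)/(k - 5) = (4 + k)/(-5 + k))
(l(5 - 1*5) - 20)**2 = ((4 + (5 - 1*5))/(-5 + (5 - 1*5)) - 20)**2 = ((4 + (5 - 5))/(-5 + (5 - 5)) - 20)**2 = ((4 + 0)/(-5 + 0) - 20)**2 = (4/(-5) - 20)**2 = (-1/5*4 - 20)**2 = (-4/5 - 20)**2 = (-104/5)**2 = 10816/25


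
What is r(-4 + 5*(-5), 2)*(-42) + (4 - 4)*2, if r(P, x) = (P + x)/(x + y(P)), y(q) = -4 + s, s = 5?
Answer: 378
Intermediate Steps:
y(q) = 1 (y(q) = -4 + 5 = 1)
r(P, x) = (P + x)/(1 + x) (r(P, x) = (P + x)/(x + 1) = (P + x)/(1 + x))
r(-4 + 5*(-5), 2)*(-42) + (4 - 4)*2 = (((-4 + 5*(-5)) + 2)/(1 + 2))*(-42) + (4 - 4)*2 = (((-4 - 25) + 2)/3)*(-42) + 0*2 = ((-29 + 2)/3)*(-42) + 0 = ((1/3)*(-27))*(-42) + 0 = -9*(-42) + 0 = 378 + 0 = 378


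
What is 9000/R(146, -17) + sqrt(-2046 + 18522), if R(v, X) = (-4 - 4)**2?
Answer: 1125/8 + 2*sqrt(4119) ≈ 268.98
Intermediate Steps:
R(v, X) = 64 (R(v, X) = (-8)**2 = 64)
9000/R(146, -17) + sqrt(-2046 + 18522) = 9000/64 + sqrt(-2046 + 18522) = 9000*(1/64) + sqrt(16476) = 1125/8 + 2*sqrt(4119)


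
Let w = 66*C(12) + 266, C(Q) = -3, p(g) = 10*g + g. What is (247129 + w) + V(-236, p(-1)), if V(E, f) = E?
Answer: 246961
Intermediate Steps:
p(g) = 11*g
w = 68 (w = 66*(-3) + 266 = -198 + 266 = 68)
(247129 + w) + V(-236, p(-1)) = (247129 + 68) - 236 = 247197 - 236 = 246961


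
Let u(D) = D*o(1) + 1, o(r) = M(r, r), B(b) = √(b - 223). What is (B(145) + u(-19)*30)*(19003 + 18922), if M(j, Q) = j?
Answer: -20479500 + 37925*I*√78 ≈ -2.0479e+7 + 3.3494e+5*I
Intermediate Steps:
B(b) = √(-223 + b)
o(r) = r
u(D) = 1 + D (u(D) = D*1 + 1 = D + 1 = 1 + D)
(B(145) + u(-19)*30)*(19003 + 18922) = (√(-223 + 145) + (1 - 19)*30)*(19003 + 18922) = (√(-78) - 18*30)*37925 = (I*√78 - 540)*37925 = (-540 + I*√78)*37925 = -20479500 + 37925*I*√78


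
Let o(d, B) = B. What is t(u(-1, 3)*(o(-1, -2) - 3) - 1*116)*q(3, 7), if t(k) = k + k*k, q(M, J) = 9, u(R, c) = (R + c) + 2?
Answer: 165240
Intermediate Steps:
u(R, c) = 2 + R + c
t(k) = k + k**2
t(u(-1, 3)*(o(-1, -2) - 3) - 1*116)*q(3, 7) = (((2 - 1 + 3)*(-2 - 3) - 1*116)*(1 + ((2 - 1 + 3)*(-2 - 3) - 1*116)))*9 = ((4*(-5) - 116)*(1 + (4*(-5) - 116)))*9 = ((-20 - 116)*(1 + (-20 - 116)))*9 = -136*(1 - 136)*9 = -136*(-135)*9 = 18360*9 = 165240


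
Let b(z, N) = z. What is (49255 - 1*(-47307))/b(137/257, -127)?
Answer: 24816434/137 ≈ 1.8114e+5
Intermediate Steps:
(49255 - 1*(-47307))/b(137/257, -127) = (49255 - 1*(-47307))/((137/257)) = (49255 + 47307)/((137*(1/257))) = 96562/(137/257) = 96562*(257/137) = 24816434/137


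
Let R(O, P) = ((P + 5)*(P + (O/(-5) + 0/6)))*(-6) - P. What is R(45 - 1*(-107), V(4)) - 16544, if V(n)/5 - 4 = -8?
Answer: -21060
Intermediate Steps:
V(n) = -20 (V(n) = 20 + 5*(-8) = 20 - 40 = -20)
R(O, P) = -P - 6*(5 + P)*(P - O/5) (R(O, P) = ((5 + P)*(P + (O*(-⅕) + 0*(⅙))))*(-6) - P = ((5 + P)*(P + (-O/5 + 0)))*(-6) - P = ((5 + P)*(P - O/5))*(-6) - P = -6*(5 + P)*(P - O/5) - P = -P - 6*(5 + P)*(P - O/5))
R(45 - 1*(-107), V(4)) - 16544 = (-31*(-20) - 6*(-20)² + 6*(45 - 1*(-107)) + (6/5)*(45 - 1*(-107))*(-20)) - 16544 = (620 - 6*400 + 6*(45 + 107) + (6/5)*(45 + 107)*(-20)) - 16544 = (620 - 2400 + 6*152 + (6/5)*152*(-20)) - 16544 = (620 - 2400 + 912 - 3648) - 16544 = -4516 - 16544 = -21060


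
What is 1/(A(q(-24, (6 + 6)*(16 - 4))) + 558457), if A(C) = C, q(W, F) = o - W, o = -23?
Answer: 1/558458 ≈ 1.7906e-6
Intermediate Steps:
q(W, F) = -23 - W
1/(A(q(-24, (6 + 6)*(16 - 4))) + 558457) = 1/((-23 - 1*(-24)) + 558457) = 1/((-23 + 24) + 558457) = 1/(1 + 558457) = 1/558458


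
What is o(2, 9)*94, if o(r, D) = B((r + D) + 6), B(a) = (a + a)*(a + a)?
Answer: 108664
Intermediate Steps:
B(a) = 4*a² (B(a) = (2*a)*(2*a) = 4*a²)
o(r, D) = 4*(6 + D + r)² (o(r, D) = 4*((r + D) + 6)² = 4*((D + r) + 6)² = 4*(6 + D + r)²)
o(2, 9)*94 = (4*(6 + 9 + 2)²)*94 = (4*17²)*94 = (4*289)*94 = 1156*94 = 108664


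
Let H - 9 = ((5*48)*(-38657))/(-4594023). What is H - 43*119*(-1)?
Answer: 7852746526/1531341 ≈ 5128.0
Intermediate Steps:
H = 16874629/1531341 (H = 9 + ((5*48)*(-38657))/(-4594023) = 9 + (240*(-38657))*(-1/4594023) = 9 - 9277680*(-1/4594023) = 9 + 3092560/1531341 = 16874629/1531341 ≈ 11.020)
H - 43*119*(-1) = 16874629/1531341 - 43*119*(-1) = 16874629/1531341 - 5117*(-1) = 16874629/1531341 - 1*(-5117) = 16874629/1531341 + 5117 = 7852746526/1531341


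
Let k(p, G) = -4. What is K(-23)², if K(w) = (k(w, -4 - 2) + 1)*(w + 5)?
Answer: 2916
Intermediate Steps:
K(w) = -15 - 3*w (K(w) = (-4 + 1)*(w + 5) = -3*(5 + w) = -15 - 3*w)
K(-23)² = (-15 - 3*(-23))² = (-15 + 69)² = 54² = 2916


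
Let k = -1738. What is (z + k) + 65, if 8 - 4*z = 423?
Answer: -7107/4 ≈ -1776.8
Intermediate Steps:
z = -415/4 (z = 2 - ¼*423 = 2 - 423/4 = -415/4 ≈ -103.75)
(z + k) + 65 = (-415/4 - 1738) + 65 = -7367/4 + 65 = -7107/4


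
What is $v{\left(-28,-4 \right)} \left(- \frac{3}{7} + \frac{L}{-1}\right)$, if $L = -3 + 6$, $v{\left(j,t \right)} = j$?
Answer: $96$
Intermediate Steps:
$L = 3$
$v{\left(-28,-4 \right)} \left(- \frac{3}{7} + \frac{L}{-1}\right) = - 28 \left(- \frac{3}{7} + \frac{3}{-1}\right) = - 28 \left(\left(-3\right) \frac{1}{7} + 3 \left(-1\right)\right) = - 28 \left(- \frac{3}{7} - 3\right) = \left(-28\right) \left(- \frac{24}{7}\right) = 96$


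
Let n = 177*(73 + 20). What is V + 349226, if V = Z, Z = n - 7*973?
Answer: 358876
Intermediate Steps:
n = 16461 (n = 177*93 = 16461)
Z = 9650 (Z = 16461 - 7*973 = 16461 - 1*6811 = 16461 - 6811 = 9650)
V = 9650
V + 349226 = 9650 + 349226 = 358876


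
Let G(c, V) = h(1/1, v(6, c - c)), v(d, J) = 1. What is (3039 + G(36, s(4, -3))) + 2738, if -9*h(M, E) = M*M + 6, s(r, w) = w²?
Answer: 51986/9 ≈ 5776.2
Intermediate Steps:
h(M, E) = -⅔ - M²/9 (h(M, E) = -(M*M + 6)/9 = -(M² + 6)/9 = -(6 + M²)/9 = -⅔ - M²/9)
G(c, V) = -7/9 (G(c, V) = -⅔ - (1/1)²/9 = -⅔ - ⅑*1² = -⅔ - ⅑*1 = -⅔ - ⅑ = -7/9)
(3039 + G(36, s(4, -3))) + 2738 = (3039 - 7/9) + 2738 = 27344/9 + 2738 = 51986/9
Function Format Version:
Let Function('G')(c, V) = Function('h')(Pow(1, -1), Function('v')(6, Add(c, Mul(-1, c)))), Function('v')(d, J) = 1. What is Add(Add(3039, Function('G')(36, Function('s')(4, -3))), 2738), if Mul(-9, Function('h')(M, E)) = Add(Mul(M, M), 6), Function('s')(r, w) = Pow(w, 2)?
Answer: Rational(51986, 9) ≈ 5776.2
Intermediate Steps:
Function('h')(M, E) = Add(Rational(-2, 3), Mul(Rational(-1, 9), Pow(M, 2))) (Function('h')(M, E) = Mul(Rational(-1, 9), Add(Mul(M, M), 6)) = Mul(Rational(-1, 9), Add(Pow(M, 2), 6)) = Mul(Rational(-1, 9), Add(6, Pow(M, 2))) = Add(Rational(-2, 3), Mul(Rational(-1, 9), Pow(M, 2))))
Function('G')(c, V) = Rational(-7, 9) (Function('G')(c, V) = Add(Rational(-2, 3), Mul(Rational(-1, 9), Pow(Pow(1, -1), 2))) = Add(Rational(-2, 3), Mul(Rational(-1, 9), Pow(1, 2))) = Add(Rational(-2, 3), Mul(Rational(-1, 9), 1)) = Add(Rational(-2, 3), Rational(-1, 9)) = Rational(-7, 9))
Add(Add(3039, Function('G')(36, Function('s')(4, -3))), 2738) = Add(Add(3039, Rational(-7, 9)), 2738) = Add(Rational(27344, 9), 2738) = Rational(51986, 9)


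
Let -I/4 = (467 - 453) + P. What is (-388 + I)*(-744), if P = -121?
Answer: -29760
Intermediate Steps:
I = 428 (I = -4*((467 - 453) - 121) = -4*(14 - 121) = -4*(-107) = 428)
(-388 + I)*(-744) = (-388 + 428)*(-744) = 40*(-744) = -29760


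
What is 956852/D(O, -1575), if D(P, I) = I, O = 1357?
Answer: -956852/1575 ≈ -607.53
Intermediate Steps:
956852/D(O, -1575) = 956852/(-1575) = 956852*(-1/1575) = -956852/1575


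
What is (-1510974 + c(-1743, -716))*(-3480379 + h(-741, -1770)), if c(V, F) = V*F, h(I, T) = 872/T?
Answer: 270010868970362/295 ≈ 9.1529e+11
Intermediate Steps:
c(V, F) = F*V
(-1510974 + c(-1743, -716))*(-3480379 + h(-741, -1770)) = (-1510974 - 716*(-1743))*(-3480379 + 872/(-1770)) = (-1510974 + 1247988)*(-3480379 + 872*(-1/1770)) = -262986*(-3480379 - 436/885) = -262986*(-3080135851/885) = 270010868970362/295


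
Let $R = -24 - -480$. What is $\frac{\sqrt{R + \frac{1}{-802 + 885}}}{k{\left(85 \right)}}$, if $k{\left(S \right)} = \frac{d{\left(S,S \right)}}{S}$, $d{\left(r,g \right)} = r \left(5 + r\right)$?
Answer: $\frac{\sqrt{3141467}}{7470} \approx 0.23727$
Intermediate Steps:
$R = 456$ ($R = -24 + 480 = 456$)
$k{\left(S \right)} = 5 + S$ ($k{\left(S \right)} = \frac{S \left(5 + S\right)}{S} = 5 + S$)
$\frac{\sqrt{R + \frac{1}{-802 + 885}}}{k{\left(85 \right)}} = \frac{\sqrt{456 + \frac{1}{-802 + 885}}}{5 + 85} = \frac{\sqrt{456 + \frac{1}{83}}}{90} = \sqrt{456 + \frac{1}{83}} \cdot \frac{1}{90} = \sqrt{\frac{37849}{83}} \cdot \frac{1}{90} = \frac{\sqrt{3141467}}{83} \cdot \frac{1}{90} = \frac{\sqrt{3141467}}{7470}$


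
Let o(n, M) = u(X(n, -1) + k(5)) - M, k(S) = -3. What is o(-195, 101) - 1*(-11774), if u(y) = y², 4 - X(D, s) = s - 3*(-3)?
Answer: 11722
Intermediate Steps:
X(D, s) = -5 - s (X(D, s) = 4 - (s - 3*(-3)) = 4 - (s + 9) = 4 - (9 + s) = 4 + (-9 - s) = -5 - s)
o(n, M) = 49 - M (o(n, M) = ((-5 - 1*(-1)) - 3)² - M = ((-5 + 1) - 3)² - M = (-4 - 3)² - M = (-7)² - M = 49 - M)
o(-195, 101) - 1*(-11774) = (49 - 1*101) - 1*(-11774) = (49 - 101) + 11774 = -52 + 11774 = 11722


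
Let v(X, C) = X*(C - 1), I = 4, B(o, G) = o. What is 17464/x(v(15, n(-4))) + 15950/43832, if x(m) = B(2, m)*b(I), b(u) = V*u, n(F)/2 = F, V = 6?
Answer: 23945239/65748 ≈ 364.20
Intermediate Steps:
n(F) = 2*F
v(X, C) = X*(-1 + C)
b(u) = 6*u
x(m) = 48 (x(m) = 2*(6*4) = 2*24 = 48)
17464/x(v(15, n(-4))) + 15950/43832 = 17464/48 + 15950/43832 = 17464*(1/48) + 15950*(1/43832) = 2183/6 + 7975/21916 = 23945239/65748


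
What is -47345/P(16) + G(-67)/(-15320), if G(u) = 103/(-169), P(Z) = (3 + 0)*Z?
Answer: -15322498457/15534480 ≈ -986.35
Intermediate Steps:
P(Z) = 3*Z
G(u) = -103/169 (G(u) = 103*(-1/169) = -103/169)
-47345/P(16) + G(-67)/(-15320) = -47345/(3*16) - 103/169/(-15320) = -47345/48 - 103/169*(-1/15320) = -47345*1/48 + 103/2589080 = -47345/48 + 103/2589080 = -15322498457/15534480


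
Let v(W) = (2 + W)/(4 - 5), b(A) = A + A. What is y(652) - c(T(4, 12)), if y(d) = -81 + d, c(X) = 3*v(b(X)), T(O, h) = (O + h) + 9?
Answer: 727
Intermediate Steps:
b(A) = 2*A
v(W) = -2 - W (v(W) = (2 + W)/(-1) = (2 + W)*(-1) = -2 - W)
T(O, h) = 9 + O + h
c(X) = -6 - 6*X (c(X) = 3*(-2 - 2*X) = -6 - 6*X)
y(652) - c(T(4, 12)) = (-81 + 652) - (-6 - 6*(9 + 4 + 12)) = 571 - (-6 - 6*25) = 571 - (-6 - 150) = 571 - 1*(-156) = 571 + 156 = 727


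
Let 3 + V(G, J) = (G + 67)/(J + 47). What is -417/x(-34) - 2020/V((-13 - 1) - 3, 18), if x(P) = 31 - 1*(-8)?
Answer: 337349/377 ≈ 894.83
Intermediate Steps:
x(P) = 39 (x(P) = 31 + 8 = 39)
V(G, J) = -3 + (67 + G)/(47 + J) (V(G, J) = -3 + (G + 67)/(J + 47) = -3 + (67 + G)/(47 + J))
-417/x(-34) - 2020/V((-13 - 1) - 3, 18) = -417/39 - 2020*(47 + 18)/(-74 + ((-13 - 1) - 3) - 3*18) = -417*1/39 - 2020*65/(-74 + (-14 - 3) - 54) = -139/13 - 2020*65/(-74 - 17 - 54) = -139/13 - 2020/((1/65)*(-145)) = -139/13 - 2020/(-29/13) = -139/13 - 2020*(-13/29) = -139/13 + 26260/29 = 337349/377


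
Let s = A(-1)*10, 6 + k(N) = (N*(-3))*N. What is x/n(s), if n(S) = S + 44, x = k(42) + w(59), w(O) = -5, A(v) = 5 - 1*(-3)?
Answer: -5303/124 ≈ -42.766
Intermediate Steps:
A(v) = 8 (A(v) = 5 + 3 = 8)
k(N) = -6 - 3*N**2 (k(N) = -6 + (N*(-3))*N = -6 + (-3*N)*N = -6 - 3*N**2)
x = -5303 (x = (-6 - 3*42**2) - 5 = (-6 - 3*1764) - 5 = (-6 - 5292) - 5 = -5298 - 5 = -5303)
s = 80 (s = 8*10 = 80)
n(S) = 44 + S
x/n(s) = -5303/(44 + 80) = -5303/124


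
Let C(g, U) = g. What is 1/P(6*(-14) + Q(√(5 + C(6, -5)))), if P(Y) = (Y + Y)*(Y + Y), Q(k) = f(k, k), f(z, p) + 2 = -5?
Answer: 1/33124 ≈ 3.0190e-5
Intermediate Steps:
f(z, p) = -7 (f(z, p) = -2 - 5 = -7)
Q(k) = -7
P(Y) = 4*Y² (P(Y) = (2*Y)*(2*Y) = 4*Y²)
1/P(6*(-14) + Q(√(5 + C(6, -5)))) = 1/(4*(6*(-14) - 7)²) = 1/(4*(-84 - 7)²) = 1/(4*(-91)²) = 1/(4*8281) = 1/33124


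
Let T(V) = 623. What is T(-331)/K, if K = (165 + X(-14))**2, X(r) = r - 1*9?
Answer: 623/20164 ≈ 0.030897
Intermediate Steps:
X(r) = -9 + r (X(r) = r - 9 = -9 + r)
K = 20164 (K = (165 + (-9 - 14))**2 = (165 - 23)**2 = 142**2 = 20164)
T(-331)/K = 623/20164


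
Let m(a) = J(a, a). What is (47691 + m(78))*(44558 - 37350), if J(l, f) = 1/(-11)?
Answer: 3781316800/11 ≈ 3.4376e+8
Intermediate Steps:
J(l, f) = -1/11
m(a) = -1/11
(47691 + m(78))*(44558 - 37350) = (47691 - 1/11)*(44558 - 37350) = (524600/11)*7208 = 3781316800/11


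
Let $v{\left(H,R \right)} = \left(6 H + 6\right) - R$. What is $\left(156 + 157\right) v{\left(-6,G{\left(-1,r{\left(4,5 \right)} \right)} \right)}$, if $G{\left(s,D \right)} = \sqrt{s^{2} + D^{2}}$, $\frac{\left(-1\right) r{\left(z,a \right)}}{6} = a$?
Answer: $-9390 - 313 \sqrt{901} \approx -18785.0$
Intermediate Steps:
$r{\left(z,a \right)} = - 6 a$
$G{\left(s,D \right)} = \sqrt{D^{2} + s^{2}}$
$v{\left(H,R \right)} = 6 - R + 6 H$ ($v{\left(H,R \right)} = \left(6 + 6 H\right) - R = 6 - R + 6 H$)
$\left(156 + 157\right) v{\left(-6,G{\left(-1,r{\left(4,5 \right)} \right)} \right)} = \left(156 + 157\right) \left(6 - \sqrt{\left(\left(-6\right) 5\right)^{2} + \left(-1\right)^{2}} + 6 \left(-6\right)\right) = 313 \left(6 - \sqrt{\left(-30\right)^{2} + 1} - 36\right) = 313 \left(6 - \sqrt{900 + 1} - 36\right) = 313 \left(6 - \sqrt{901} - 36\right) = 313 \left(-30 - \sqrt{901}\right) = -9390 - 313 \sqrt{901}$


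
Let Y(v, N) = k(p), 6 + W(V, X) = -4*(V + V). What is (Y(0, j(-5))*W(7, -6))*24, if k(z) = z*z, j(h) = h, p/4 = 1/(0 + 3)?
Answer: -7936/3 ≈ -2645.3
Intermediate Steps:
W(V, X) = -6 - 8*V (W(V, X) = -6 - 4*(V + V) = -6 - 8*V)
p = 4/3 (p = 4/(0 + 3) = 4/3 ≈ 1.3333)
k(z) = z²
Y(v, N) = 16/9 (Y(v, N) = (4/3)² = 16/9)
(Y(0, j(-5))*W(7, -6))*24 = (16*(-6 - 8*7)/9)*24 = (16*(-6 - 56)/9)*24 = ((16/9)*(-62))*24 = -992/9*24 = -7936/3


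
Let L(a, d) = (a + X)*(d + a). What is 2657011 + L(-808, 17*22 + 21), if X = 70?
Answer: 2961805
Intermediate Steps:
L(a, d) = (70 + a)*(a + d) (L(a, d) = (a + 70)*(d + a) = (70 + a)*(a + d))
2657011 + L(-808, 17*22 + 21) = 2657011 + ((-808)**2 + 70*(-808) + 70*(17*22 + 21) - 808*(17*22 + 21)) = 2657011 + (652864 - 56560 + 70*(374 + 21) - 808*(374 + 21)) = 2657011 + (652864 - 56560 + 70*395 - 808*395) = 2657011 + (652864 - 56560 + 27650 - 319160) = 2657011 + 304794 = 2961805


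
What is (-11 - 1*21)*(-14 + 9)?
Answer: 160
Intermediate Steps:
(-11 - 1*21)*(-14 + 9) = (-11 - 21)*(-5) = -32*(-5) = 160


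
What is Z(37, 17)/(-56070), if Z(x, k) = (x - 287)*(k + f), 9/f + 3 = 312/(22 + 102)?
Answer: -40/5607 ≈ -0.0071339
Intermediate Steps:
f = -93/5 (f = 9/(-3 + 312/(22 + 102)) = 9/(-3 + 312/124) = 9/(-3 + 312*(1/124)) = 9/(-3 + 78/31) = 9/(-15/31) = 9*(-31/15) = -93/5 ≈ -18.600)
Z(x, k) = (-287 + x)*(-93/5 + k) (Z(x, k) = (x - 287)*(k - 93/5) = (-287 + x)*(-93/5 + k))
Z(37, 17)/(-56070) = (26691/5 - 287*17 - 93/5*37 + 17*37)/(-56070) = (26691/5 - 4879 - 3441/5 + 629)*(-1/56070) = 400*(-1/56070) = -40/5607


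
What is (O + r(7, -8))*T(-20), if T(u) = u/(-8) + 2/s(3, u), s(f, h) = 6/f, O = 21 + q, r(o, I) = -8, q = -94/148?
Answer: 6405/148 ≈ 43.277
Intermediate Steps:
q = -47/74 (q = -94*1/148 = -47/74 ≈ -0.63513)
O = 1507/74 (O = 21 - 47/74 = 1507/74 ≈ 20.365)
T(u) = 1 - u/8 (T(u) = u/(-8) + 2/((6/3)) = u*(-⅛) + 2/((6*(⅓))) = -u/8 + 2/2 = -u/8 + 2*(½) = -u/8 + 1 = 1 - u/8)
(O + r(7, -8))*T(-20) = (1507/74 - 8)*(1 - ⅛*(-20)) = 915*(1 + 5/2)/74 = (915/74)*(7/2) = 6405/148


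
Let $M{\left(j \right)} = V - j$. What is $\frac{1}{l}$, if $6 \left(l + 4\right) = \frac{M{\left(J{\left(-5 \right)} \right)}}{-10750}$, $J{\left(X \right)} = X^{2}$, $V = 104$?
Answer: $- \frac{64500}{258079} \approx -0.24992$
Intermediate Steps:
$M{\left(j \right)} = 104 - j$
$l = - \frac{258079}{64500}$ ($l = -4 + \frac{\left(104 - \left(-5\right)^{2}\right) \frac{1}{-10750}}{6} = -4 + \frac{\left(104 - 25\right) \left(- \frac{1}{10750}\right)}{6} = -4 + \frac{79 \left(- \frac{1}{10750}\right)}{6} = -4 + \frac{1}{6} \left(- \frac{79}{10750}\right) = -4 - \frac{79}{64500} = - \frac{258079}{64500} \approx -4.0012$)
$\frac{1}{l} = \frac{1}{- \frac{258079}{64500}} = - \frac{64500}{258079}$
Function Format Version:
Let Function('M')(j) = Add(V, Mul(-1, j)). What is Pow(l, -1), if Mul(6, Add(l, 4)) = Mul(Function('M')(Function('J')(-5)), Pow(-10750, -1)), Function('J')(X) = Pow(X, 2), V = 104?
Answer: Rational(-64500, 258079) ≈ -0.24992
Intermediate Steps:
Function('M')(j) = Add(104, Mul(-1, j))
l = Rational(-258079, 64500) (l = Add(-4, Mul(Rational(1, 6), Mul(Add(104, Mul(-1, Pow(-5, 2))), Pow(-10750, -1)))) = Add(-4, Mul(Rational(1, 6), Mul(Add(104, Mul(-1, 25)), Rational(-1, 10750)))) = Add(-4, Mul(Rational(1, 6), Mul(Add(104, -25), Rational(-1, 10750)))) = Add(-4, Mul(Rational(1, 6), Mul(79, Rational(-1, 10750)))) = Add(-4, Mul(Rational(1, 6), Rational(-79, 10750))) = Add(-4, Rational(-79, 64500)) = Rational(-258079, 64500) ≈ -4.0012)
Pow(l, -1) = Pow(Rational(-258079, 64500), -1) = Rational(-64500, 258079)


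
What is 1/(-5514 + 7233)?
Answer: 1/1719 ≈ 0.00058173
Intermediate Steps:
1/(-5514 + 7233) = 1/1719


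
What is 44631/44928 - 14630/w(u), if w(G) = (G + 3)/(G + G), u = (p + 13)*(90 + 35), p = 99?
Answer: -3261329249/111488 ≈ -29253.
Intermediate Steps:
u = 14000 (u = (99 + 13)*(90 + 35) = 112*125 = 14000)
w(G) = (3 + G)/(2*G) (w(G) = (3 + G)/((2*G)) = (3 + G)*(1/(2*G)) = (3 + G)/(2*G))
44631/44928 - 14630/w(u) = 44631/44928 - 14630*28000/(3 + 14000) = 44631*(1/44928) - 14630/((½)*(1/14000)*14003) = 1653/1664 - 14630/14003/28000 = 1653/1664 - 14630*28000/14003 = 1653/1664 - 1960000/67 = -3261329249/111488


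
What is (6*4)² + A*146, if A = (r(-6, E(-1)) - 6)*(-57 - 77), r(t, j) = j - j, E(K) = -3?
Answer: 117960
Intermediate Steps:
r(t, j) = 0
A = 804 (A = (0 - 6)*(-57 - 77) = -6*(-134) = 804)
(6*4)² + A*146 = (6*4)² + 804*146 = 24² + 117384 = 576 + 117384 = 117960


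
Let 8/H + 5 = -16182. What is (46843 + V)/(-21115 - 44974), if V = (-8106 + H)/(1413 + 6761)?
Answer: -3098892502852/4372201661941 ≈ -0.70877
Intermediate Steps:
H = -8/16187 (H = 8/(-5 - 16182) = 8/(-16187) = 8*(-1/16187) = -8/16187 ≈ -0.00049422)
V = -65605915/66156269 (V = (-8106 - 8/16187)/(1413 + 6761) = -131211830/16187/8174 = -131211830/16187*1/8174 = -65605915/66156269 ≈ -0.99168)
(46843 + V)/(-21115 - 44974) = (46843 - 65605915/66156269)/(-21115 - 44974) = (3098892502852/66156269)/(-66089) = (3098892502852/66156269)*(-1/66089) = -3098892502852/4372201661941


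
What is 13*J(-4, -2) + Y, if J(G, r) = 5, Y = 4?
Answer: 69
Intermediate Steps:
13*J(-4, -2) + Y = 13*5 + 4 = 65 + 4 = 69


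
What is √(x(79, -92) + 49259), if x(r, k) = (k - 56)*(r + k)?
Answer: 33*√47 ≈ 226.24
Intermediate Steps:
x(r, k) = (-56 + k)*(k + r)
√(x(79, -92) + 49259) = √(((-92)² - 56*(-92) - 56*79 - 92*79) + 49259) = √((8464 + 5152 - 4424 - 7268) + 49259) = √(1924 + 49259) = √51183 = 33*√47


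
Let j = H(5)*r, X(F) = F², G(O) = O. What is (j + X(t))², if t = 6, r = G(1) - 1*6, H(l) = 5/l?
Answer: 961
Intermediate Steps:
r = -5 (r = 1 - 1*6 = 1 - 6 = -5)
j = -5 (j = (5/5)*(-5) = (5*(⅕))*(-5) = 1*(-5) = -5)
(j + X(t))² = (-5 + 6²)² = (-5 + 36)² = 31² = 961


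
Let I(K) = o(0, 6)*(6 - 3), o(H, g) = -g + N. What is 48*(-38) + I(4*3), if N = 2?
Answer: -1836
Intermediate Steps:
o(H, g) = 2 - g (o(H, g) = -g + 2 = 2 - g)
I(K) = -12 (I(K) = (2 - 1*6)*(6 - 3) = (2 - 6)*3 = -4*3 = -12)
48*(-38) + I(4*3) = 48*(-38) - 12 = -1824 - 12 = -1836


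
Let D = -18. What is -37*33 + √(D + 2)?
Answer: -1221 + 4*I ≈ -1221.0 + 4.0*I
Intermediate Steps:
-37*33 + √(D + 2) = -37*33 + √(-18 + 2) = -1221 + √(-16) = -1221 + 4*I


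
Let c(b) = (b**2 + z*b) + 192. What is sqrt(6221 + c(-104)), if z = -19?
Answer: sqrt(19205) ≈ 138.58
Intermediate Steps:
c(b) = 192 + b**2 - 19*b (c(b) = (b**2 - 19*b) + 192 = 192 + b**2 - 19*b)
sqrt(6221 + c(-104)) = sqrt(6221 + (192 + (-104)**2 - 19*(-104))) = sqrt(6221 + (192 + 10816 + 1976)) = sqrt(6221 + 12984) = sqrt(19205)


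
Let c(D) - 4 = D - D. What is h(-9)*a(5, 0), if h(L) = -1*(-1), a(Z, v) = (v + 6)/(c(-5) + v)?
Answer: 3/2 ≈ 1.5000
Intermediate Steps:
c(D) = 4 (c(D) = 4 + (D - D) = 4 + 0 = 4)
a(Z, v) = (6 + v)/(4 + v) (a(Z, v) = (v + 6)/(4 + v) = (6 + v)/(4 + v))
h(L) = 1
h(-9)*a(5, 0) = 1*((6 + 0)/(4 + 0)) = 1*(6/4) = 1*((¼)*6) = 1*(3/2) = 3/2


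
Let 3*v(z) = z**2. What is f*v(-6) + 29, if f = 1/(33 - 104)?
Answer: 2047/71 ≈ 28.831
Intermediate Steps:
v(z) = z**2/3
f = -1/71 (f = 1/(-71) = -1/71 ≈ -0.014085)
f*v(-6) + 29 = -(-6)**2/213 + 29 = -36/213 + 29 = -1/71*12 + 29 = -12/71 + 29 = 2047/71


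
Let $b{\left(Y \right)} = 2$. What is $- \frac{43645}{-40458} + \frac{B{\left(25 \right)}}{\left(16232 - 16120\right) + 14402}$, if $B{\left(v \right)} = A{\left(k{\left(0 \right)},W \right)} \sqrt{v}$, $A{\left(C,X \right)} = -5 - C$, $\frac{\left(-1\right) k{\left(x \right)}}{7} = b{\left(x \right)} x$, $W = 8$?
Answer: $\frac{52704340}{48933951} \approx 1.0771$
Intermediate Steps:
$k{\left(x \right)} = - 14 x$ ($k{\left(x \right)} = - 7 \cdot 2 x = - 14 x$)
$B{\left(v \right)} = - 5 \sqrt{v}$ ($B{\left(v \right)} = \left(-5 - \left(-14\right) 0\right) \sqrt{v} = \left(-5 - 0\right) \sqrt{v} = \left(-5 + 0\right) \sqrt{v} = - 5 \sqrt{v}$)
$- \frac{43645}{-40458} + \frac{B{\left(25 \right)}}{\left(16232 - 16120\right) + 14402} = - \frac{43645}{-40458} + \frac{\left(-5\right) \sqrt{25}}{\left(16232 - 16120\right) + 14402} = \left(-43645\right) \left(- \frac{1}{40458}\right) + \frac{\left(-5\right) 5}{112 + 14402} = \frac{43645}{40458} - \frac{25}{14514} = \frac{52704340}{48933951}$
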